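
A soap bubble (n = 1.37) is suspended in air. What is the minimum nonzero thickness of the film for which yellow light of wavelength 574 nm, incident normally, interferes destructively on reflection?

209 nm

Ray reflecting at the top interface goes from n = 1.0 toward n = 1.37: a half-wave phase shift.
At the lower boundary (n = 1.37 to n = 1.0) the reflected ray undergoes no phase shift.
The two reflections differ by half a wavelength.
For dark reflection here: 2 n t = m λ.
Minimum nonzero at m = 1: t = λ / (2 n) = 574 / (2 × 1.37) = 209 nm.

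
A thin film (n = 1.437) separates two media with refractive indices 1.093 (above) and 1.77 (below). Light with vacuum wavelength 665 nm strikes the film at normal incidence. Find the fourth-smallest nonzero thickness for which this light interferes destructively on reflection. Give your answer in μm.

0.810 μm

At the upper boundary (n = 1.093 to n = 1.437) the reflected ray undergoes a half-wave phase shift.
At the lower boundary (n = 1.437 to n = 1.77) the reflected ray undergoes a half-wave phase shift.
Net: no relative phase inversion (both shifts match).
For dark reflection here: 2 n t = (m + ½) λ.
The fourth-smallest nonzero thickness corresponds to m = 3: t = (m + ½) λ / (2 n) = 3.50 × 665 / (2 × 1.437) = 810 nm.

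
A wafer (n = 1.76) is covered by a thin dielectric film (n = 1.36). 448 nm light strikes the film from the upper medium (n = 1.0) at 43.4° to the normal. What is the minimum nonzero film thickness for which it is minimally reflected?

95.4 nm

Top surface (1.0 → 1.36): reflection off a higher-index medium gives a half-wave phase shift.
Bottom surface (1.36 → 1.76): reflection off a higher-index medium gives a half-wave phase shift.
Zero or two π shifts → no net half-wave offset.
So the condition for destructive reflection is 2 n t cos θ_r = (m + ½) λ.
Snell's law: 1.0 sin 43.4° = 1.36 sin θ_r → sin θ_r = 0.505, cos θ_r = 0.863.
Minimum at m = 0: t = λ / (4 n cos θ_r) = 448 / (4 × 1.36 × 0.863) = 95.4 nm.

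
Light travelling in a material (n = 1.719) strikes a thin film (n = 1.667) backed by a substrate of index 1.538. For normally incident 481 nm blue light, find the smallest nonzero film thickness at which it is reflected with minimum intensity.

72.1 nm

Top surface (1.719 → 1.667): reflection off a lower-index medium gives no phase shift.
Ray reflecting at the bottom interface goes from n = 1.667 toward n = 1.538: no phase shift.
The two reflections carry the same phase change, so no net offset.
So the condition for destructive reflection is 2 n t = (m + ½) λ.
Minimum at m = 0: t = λ / (4 n) = 481 / (4 × 1.667) = 72.1 nm.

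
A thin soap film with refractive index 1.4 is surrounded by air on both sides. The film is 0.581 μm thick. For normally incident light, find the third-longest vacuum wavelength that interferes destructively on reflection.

542 nm

Top surface (1.0 → 1.4): reflection off a higher-index medium gives a half-wave phase shift.
Ray reflecting at the bottom interface goes from n = 1.4 toward n = 1.0: no phase shift.
Exactly one π shift → a net half-wave offset.
With one net inversion, destructive interference in reflection requires 2 n t = m λ.
λ = 2 n t / m. The third-longest wavelength is m = 3: λ = 2 × 1.4 × 581 / 3.00 = 542 nm.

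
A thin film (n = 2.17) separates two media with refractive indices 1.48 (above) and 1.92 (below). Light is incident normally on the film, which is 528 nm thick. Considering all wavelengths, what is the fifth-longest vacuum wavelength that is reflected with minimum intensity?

458 nm

Ray reflecting at the top interface goes from n = 1.48 toward n = 2.17: a half-wave phase shift.
At the lower boundary (n = 2.17 to n = 1.92) the reflected ray undergoes no phase shift.
The two reflections differ by half a wavelength.
So the condition for destructive reflection is 2 n t = m λ.
λ = 2 n t / m. The fifth-longest wavelength is m = 5: λ = 2 × 2.17 × 528 / 5.00 = 458 nm.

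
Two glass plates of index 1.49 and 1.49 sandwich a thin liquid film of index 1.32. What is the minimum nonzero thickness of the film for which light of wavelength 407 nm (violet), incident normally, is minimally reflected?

Ray reflecting at the top interface goes from n = 1.49 toward n = 1.32: no phase shift.
Bottom surface (1.32 → 1.49): reflection off a higher-index medium gives a half-wave phase shift.
The two reflections differ by half a wavelength.
So the condition for destructive reflection is 2 n t = m λ.
Minimum nonzero at m = 1: t = λ / (2 n) = 407 / (2 × 1.32) = 154 nm.

154 nm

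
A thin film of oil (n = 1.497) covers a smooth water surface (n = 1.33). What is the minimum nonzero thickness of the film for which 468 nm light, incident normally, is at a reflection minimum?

156 nm

Ray reflecting at the top interface goes from n = 1.0 toward n = 1.497: a half-wave phase shift.
Ray reflecting at the bottom interface goes from n = 1.497 toward n = 1.33: no phase shift.
Net: one phase inversion between the two reflected rays.
So the condition for destructive reflection is 2 n t = m λ.
Minimum nonzero at m = 1: t = λ / (2 n) = 468 / (2 × 1.497) = 156 nm.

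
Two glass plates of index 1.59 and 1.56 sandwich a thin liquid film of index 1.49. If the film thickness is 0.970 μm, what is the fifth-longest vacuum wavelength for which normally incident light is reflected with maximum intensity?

642 nm

Ray reflecting at the top interface goes from n = 1.59 toward n = 1.49: no phase shift.
At the lower boundary (n = 1.49 to n = 1.56) the reflected ray undergoes a half-wave phase shift.
Exactly one π shift → a net half-wave offset.
So the condition for constructive reflection is 2 n t = (m + ½) λ.
λ = 2 n t / (m + ½). The fifth-longest wavelength is m = 4: λ = 2 × 1.49 × 970 / 4.50 = 642 nm.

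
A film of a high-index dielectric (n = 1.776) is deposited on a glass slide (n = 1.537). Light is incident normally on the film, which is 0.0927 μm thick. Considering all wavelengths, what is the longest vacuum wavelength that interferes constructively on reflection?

Top surface (1.0 → 1.776): reflection off a higher-index medium gives a half-wave phase shift.
At the lower boundary (n = 1.776 to n = 1.537) the reflected ray undergoes no phase shift.
The two reflections differ by half a wavelength.
For maximum reflection here: 2 n t = (m + ½) λ.
λ = 2 n t / (m + ½). The longest wavelength is m = 0: λ = 2 × 1.776 × 92.7 / 0.500 = 659 nm.

659 nm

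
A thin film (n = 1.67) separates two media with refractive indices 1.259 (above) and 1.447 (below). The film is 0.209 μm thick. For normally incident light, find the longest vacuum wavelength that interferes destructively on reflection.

Top surface (1.259 → 1.67): reflection off a higher-index medium gives a half-wave phase shift.
Ray reflecting at the bottom interface goes from n = 1.67 toward n = 1.447: no phase shift.
The two reflections differ by half a wavelength.
So the condition for destructive reflection is 2 n t = m λ.
λ = 2 n t / m. The longest wavelength is m = 1: λ = 2 × 1.67 × 209 / 1.00 = 698 nm.

698 nm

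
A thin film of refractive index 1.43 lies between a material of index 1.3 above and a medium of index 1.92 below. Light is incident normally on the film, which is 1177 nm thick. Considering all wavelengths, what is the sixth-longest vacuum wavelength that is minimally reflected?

612 nm

Top surface (1.3 → 1.43): reflection off a higher-index medium gives a half-wave phase shift.
Ray reflecting at the bottom interface goes from n = 1.43 toward n = 1.92: a half-wave phase shift.
Zero or two π shifts → no net half-wave offset.
So the condition for destructive reflection is 2 n t = (m + ½) λ.
λ = 2 n t / (m + ½). The sixth-longest wavelength is m = 5: λ = 2 × 1.43 × 1177 / 5.50 = 612 nm.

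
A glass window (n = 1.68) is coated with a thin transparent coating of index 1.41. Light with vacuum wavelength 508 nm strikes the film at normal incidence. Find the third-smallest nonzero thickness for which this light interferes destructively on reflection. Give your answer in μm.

0.450 μm

At the upper boundary (n = 1.0 to n = 1.41) the reflected ray undergoes a half-wave phase shift.
At the lower boundary (n = 1.41 to n = 1.68) the reflected ray undergoes a half-wave phase shift.
The two reflections carry the same phase change, so no net offset.
So the condition for destructive reflection is 2 n t = (m + ½) λ.
The third-smallest nonzero thickness corresponds to m = 2: t = (m + ½) λ / (2 n) = 2.50 × 508 / (2 × 1.41) = 450 nm.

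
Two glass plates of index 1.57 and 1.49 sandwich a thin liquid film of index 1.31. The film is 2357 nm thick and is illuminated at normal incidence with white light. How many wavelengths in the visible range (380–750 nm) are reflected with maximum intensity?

Ray reflecting at the top interface goes from n = 1.57 toward n = 1.31: no phase shift.
Ray reflecting at the bottom interface goes from n = 1.31 toward n = 1.49: a half-wave phase shift.
Net: one phase inversion between the two reflected rays.
With one net inversion, constructive interference in reflection requires 2 n t = (m + ½) λ.
λ = 2 n t / (m + ½) = 6175 / (m + ½) nm.
m=7: 823 nm (IR); m=8: 727 nm (visible); m=9: 650 nm (visible); m=10: 588 nm (visible); m=11: 537 nm (visible); m=12: 494 nm (visible); m=13: 457 nm (visible); m=14: 426 nm (visible); m=15: 398 nm (visible); m=16: 374 nm (UV).

8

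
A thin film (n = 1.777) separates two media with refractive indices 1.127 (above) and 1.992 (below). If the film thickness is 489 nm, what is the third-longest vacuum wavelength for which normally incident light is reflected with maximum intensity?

579 nm

At the upper boundary (n = 1.127 to n = 1.777) the reflected ray undergoes a half-wave phase shift.
Ray reflecting at the bottom interface goes from n = 1.777 toward n = 1.992: a half-wave phase shift.
Zero or two π shifts → no net half-wave offset.
For maximum reflection here: 2 n t = m λ.
λ = 2 n t / m. The third-longest wavelength is m = 3: λ = 2 × 1.777 × 489 / 3.00 = 579 nm.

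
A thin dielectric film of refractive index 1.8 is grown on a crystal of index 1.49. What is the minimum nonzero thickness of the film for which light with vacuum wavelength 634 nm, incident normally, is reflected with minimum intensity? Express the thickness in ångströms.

At the upper boundary (n = 1.0 to n = 1.8) the reflected ray undergoes a half-wave phase shift.
Ray reflecting at the bottom interface goes from n = 1.8 toward n = 1.49: no phase shift.
Exactly one π shift → a net half-wave offset.
So the condition for destructive reflection is 2 n t = m λ.
Minimum nonzero at m = 1: t = λ / (2 n) = 634 / (2 × 1.8) = 176 nm.

1761 Å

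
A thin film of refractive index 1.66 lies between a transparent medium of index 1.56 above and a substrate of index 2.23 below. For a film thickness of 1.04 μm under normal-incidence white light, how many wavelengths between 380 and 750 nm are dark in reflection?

Top surface (1.56 → 1.66): reflection off a higher-index medium gives a half-wave phase shift.
Ray reflecting at the bottom interface goes from n = 1.66 toward n = 2.23: a half-wave phase shift.
The two reflections carry the same phase change, so no net offset.
With no net inversion, destructive interference in reflection requires 2 n t = (m + ½) λ.
λ = 2 n t / (m + ½) = 3453 / (m + ½) nm.
m=4: 767 nm (IR); m=5: 628 nm (visible); m=6: 531 nm (visible); m=7: 460 nm (visible); m=8: 406 nm (visible); m=9: 363 nm (UV).

4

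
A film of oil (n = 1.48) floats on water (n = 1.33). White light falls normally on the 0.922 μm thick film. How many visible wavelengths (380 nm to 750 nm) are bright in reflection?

Top surface (1.0 → 1.48): reflection off a higher-index medium gives a half-wave phase shift.
Ray reflecting at the bottom interface goes from n = 1.48 toward n = 1.33: no phase shift.
The two reflections differ by half a wavelength.
With one net inversion, constructive interference in reflection requires 2 n t = (m + ½) λ.
λ = 2 n t / (m + ½) = 2729 / (m + ½) nm.
m=3: 780 nm (IR); m=4: 606 nm (visible); m=5: 496 nm (visible); m=6: 420 nm (visible); m=7: 364 nm (UV).

3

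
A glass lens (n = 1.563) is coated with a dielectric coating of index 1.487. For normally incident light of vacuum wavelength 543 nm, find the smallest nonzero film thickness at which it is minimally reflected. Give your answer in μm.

0.0913 μm

At the upper boundary (n = 1.0 to n = 1.487) the reflected ray undergoes a half-wave phase shift.
Ray reflecting at the bottom interface goes from n = 1.487 toward n = 1.563: a half-wave phase shift.
The two reflections carry the same phase change, so no net offset.
With no net inversion, destructive interference in reflection requires 2 n t = (m + ½) λ.
Minimum at m = 0: t = λ / (4 n) = 543 / (4 × 1.487) = 91.3 nm.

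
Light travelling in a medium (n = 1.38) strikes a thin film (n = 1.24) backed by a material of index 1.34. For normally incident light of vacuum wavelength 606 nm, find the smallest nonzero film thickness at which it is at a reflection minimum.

Top surface (1.38 → 1.24): reflection off a lower-index medium gives no phase shift.
Ray reflecting at the bottom interface goes from n = 1.24 toward n = 1.34: a half-wave phase shift.
Exactly one π shift → a net half-wave offset.
For minimum reflection here: 2 n t = m λ.
Minimum nonzero at m = 1: t = λ / (2 n) = 606 / (2 × 1.24) = 244 nm.

244 nm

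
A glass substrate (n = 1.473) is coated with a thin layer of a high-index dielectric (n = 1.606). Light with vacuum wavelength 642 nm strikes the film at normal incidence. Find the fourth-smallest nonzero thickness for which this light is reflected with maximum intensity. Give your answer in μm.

0.700 μm

Top surface (1.0 → 1.606): reflection off a higher-index medium gives a half-wave phase shift.
Bottom surface (1.606 → 1.473): reflection off a lower-index medium gives no phase shift.
Net: one phase inversion between the two reflected rays.
So the condition for constructive reflection is 2 n t = (m + ½) λ.
The fourth-smallest nonzero thickness corresponds to m = 3: t = (m + ½) λ / (2 n) = 3.50 × 642 / (2 × 1.606) = 700 nm.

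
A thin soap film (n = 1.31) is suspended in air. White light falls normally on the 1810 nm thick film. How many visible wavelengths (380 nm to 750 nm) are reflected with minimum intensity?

6

At the upper boundary (n = 1.0 to n = 1.31) the reflected ray undergoes a half-wave phase shift.
Bottom surface (1.31 → 1.0): reflection off a lower-index medium gives no phase shift.
Exactly one π shift → a net half-wave offset.
For dark reflection here: 2 n t = m λ.
λ = 2 n t / m = 4742 / m nm.
m=6: 790 nm (IR); m=7: 677 nm (visible); m=8: 593 nm (visible); m=9: 527 nm (visible); m=10: 474 nm (visible); m=11: 431 nm (visible); m=12: 395 nm (visible); m=13: 365 nm (UV).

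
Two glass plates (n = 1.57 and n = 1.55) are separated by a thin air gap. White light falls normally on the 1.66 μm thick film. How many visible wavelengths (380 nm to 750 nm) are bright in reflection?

5

At the upper boundary (n = 1.57 to n = 1.0) the reflected ray undergoes no phase shift.
Ray reflecting at the bottom interface goes from n = 1.0 toward n = 1.55: a half-wave phase shift.
Net: one phase inversion between the two reflected rays.
For maximum reflection here: 2 n t = (m + ½) λ.
λ = 2 n t / (m + ½) = 3320 / (m + ½) nm.
m=3: 949 nm (IR); m=4: 738 nm (visible); m=5: 604 nm (visible); m=6: 511 nm (visible); m=7: 443 nm (visible); m=8: 391 nm (visible); m=9: 349 nm (UV).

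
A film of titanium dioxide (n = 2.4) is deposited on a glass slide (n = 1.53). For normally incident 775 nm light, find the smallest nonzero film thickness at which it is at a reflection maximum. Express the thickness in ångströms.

807 Å

Top surface (1.0 → 2.4): reflection off a higher-index medium gives a half-wave phase shift.
At the lower boundary (n = 2.4 to n = 1.53) the reflected ray undergoes no phase shift.
Net: one phase inversion between the two reflected rays.
With one net inversion, constructive interference in reflection requires 2 n t = (m + ½) λ.
Minimum at m = 0: t = λ / (4 n) = 775 / (4 × 2.4) = 80.7 nm.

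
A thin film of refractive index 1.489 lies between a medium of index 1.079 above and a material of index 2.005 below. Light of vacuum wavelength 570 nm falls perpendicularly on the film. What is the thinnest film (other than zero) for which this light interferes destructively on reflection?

Ray reflecting at the top interface goes from n = 1.079 toward n = 1.489: a half-wave phase shift.
Bottom surface (1.489 → 2.005): reflection off a higher-index medium gives a half-wave phase shift.
Zero or two π shifts → no net half-wave offset.
For minimum reflection here: 2 n t = (m + ½) λ.
Minimum at m = 0: t = λ / (4 n) = 570 / (4 × 1.489) = 95.7 nm.

95.7 nm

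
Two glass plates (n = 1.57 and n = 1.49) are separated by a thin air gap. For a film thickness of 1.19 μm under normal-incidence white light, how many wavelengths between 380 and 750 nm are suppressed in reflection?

3

Ray reflecting at the top interface goes from n = 1.57 toward n = 1.0: no phase shift.
Ray reflecting at the bottom interface goes from n = 1.0 toward n = 1.49: a half-wave phase shift.
Exactly one π shift → a net half-wave offset.
So the condition for destructive reflection is 2 n t = m λ.
λ = 2 n t / m = 2380 / m nm.
m=3: 793 nm (IR); m=4: 595 nm (visible); m=5: 476 nm (visible); m=6: 397 nm (visible); m=7: 340 nm (UV).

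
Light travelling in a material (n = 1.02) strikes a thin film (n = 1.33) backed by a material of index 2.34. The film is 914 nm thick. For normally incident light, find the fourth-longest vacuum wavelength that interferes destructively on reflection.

Top surface (1.02 → 1.33): reflection off a higher-index medium gives a half-wave phase shift.
Ray reflecting at the bottom interface goes from n = 1.33 toward n = 2.34: a half-wave phase shift.
Net: no relative phase inversion (both shifts match).
With no net inversion, destructive interference in reflection requires 2 n t = (m + ½) λ.
λ = 2 n t / (m + ½). The fourth-longest wavelength is m = 3: λ = 2 × 1.33 × 914 / 3.50 = 695 nm.

695 nm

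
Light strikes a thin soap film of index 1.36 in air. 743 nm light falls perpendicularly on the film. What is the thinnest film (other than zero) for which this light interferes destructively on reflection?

273 nm

Ray reflecting at the top interface goes from n = 1.0 toward n = 1.36: a half-wave phase shift.
Ray reflecting at the bottom interface goes from n = 1.36 toward n = 1.0: no phase shift.
Net: one phase inversion between the two reflected rays.
With one net inversion, destructive interference in reflection requires 2 n t = m λ.
Minimum nonzero at m = 1: t = λ / (2 n) = 743 / (2 × 1.36) = 273 nm.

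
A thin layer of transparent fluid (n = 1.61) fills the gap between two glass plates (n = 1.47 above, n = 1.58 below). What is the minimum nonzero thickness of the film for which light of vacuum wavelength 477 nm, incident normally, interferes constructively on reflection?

74.1 nm

Ray reflecting at the top interface goes from n = 1.47 toward n = 1.61: a half-wave phase shift.
Bottom surface (1.61 → 1.58): reflection off a lower-index medium gives no phase shift.
Exactly one π shift → a net half-wave offset.
So the condition for constructive reflection is 2 n t = (m + ½) λ.
Minimum at m = 0: t = λ / (4 n) = 477 / (4 × 1.61) = 74.1 nm.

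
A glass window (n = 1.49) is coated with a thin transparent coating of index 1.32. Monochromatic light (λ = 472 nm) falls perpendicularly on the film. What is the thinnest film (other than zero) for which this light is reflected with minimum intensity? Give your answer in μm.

0.0894 μm

Top surface (1.0 → 1.32): reflection off a higher-index medium gives a half-wave phase shift.
At the lower boundary (n = 1.32 to n = 1.49) the reflected ray undergoes a half-wave phase shift.
Net: no relative phase inversion (both shifts match).
With no net inversion, destructive interference in reflection requires 2 n t = (m + ½) λ.
Minimum at m = 0: t = λ / (4 n) = 472 / (4 × 1.32) = 89.4 nm.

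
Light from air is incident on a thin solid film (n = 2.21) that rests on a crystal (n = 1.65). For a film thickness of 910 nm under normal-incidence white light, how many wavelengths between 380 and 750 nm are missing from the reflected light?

5

At the upper boundary (n = 1.0 to n = 2.21) the reflected ray undergoes a half-wave phase shift.
Ray reflecting at the bottom interface goes from n = 2.21 toward n = 1.65: no phase shift.
Exactly one π shift → a net half-wave offset.
For minimum reflection here: 2 n t = m λ.
λ = 2 n t / m = 4022 / m nm.
m=5: 804 nm (IR); m=6: 670 nm (visible); m=7: 575 nm (visible); m=8: 503 nm (visible); m=9: 447 nm (visible); m=10: 402 nm (visible); m=11: 366 nm (UV).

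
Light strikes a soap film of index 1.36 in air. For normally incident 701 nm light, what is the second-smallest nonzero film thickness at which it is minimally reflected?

Top surface (1.0 → 1.36): reflection off a higher-index medium gives a half-wave phase shift.
Ray reflecting at the bottom interface goes from n = 1.36 toward n = 1.0: no phase shift.
The two reflections differ by half a wavelength.
For minimum reflection here: 2 n t = m λ.
The second-smallest nonzero thickness corresponds to m = 2: t = m λ / (2 n) = 2.00 × 701 / (2 × 1.36) = 515 nm.

515 nm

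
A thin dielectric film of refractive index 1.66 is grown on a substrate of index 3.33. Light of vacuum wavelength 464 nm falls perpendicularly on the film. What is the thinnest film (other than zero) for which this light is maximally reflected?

At the upper boundary (n = 1.0 to n = 1.66) the reflected ray undergoes a half-wave phase shift.
At the lower boundary (n = 1.66 to n = 3.33) the reflected ray undergoes a half-wave phase shift.
Zero or two π shifts → no net half-wave offset.
So the condition for constructive reflection is 2 n t = m λ.
Minimum nonzero at m = 1: t = λ / (2 n) = 464 / (2 × 1.66) = 140 nm.

140 nm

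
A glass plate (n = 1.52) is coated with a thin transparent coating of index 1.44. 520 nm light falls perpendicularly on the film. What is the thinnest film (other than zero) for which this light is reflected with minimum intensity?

90.3 nm

Top surface (1.0 → 1.44): reflection off a higher-index medium gives a half-wave phase shift.
At the lower boundary (n = 1.44 to n = 1.52) the reflected ray undergoes a half-wave phase shift.
Net: no relative phase inversion (both shifts match).
So the condition for destructive reflection is 2 n t = (m + ½) λ.
Minimum at m = 0: t = λ / (4 n) = 520 / (4 × 1.44) = 90.3 nm.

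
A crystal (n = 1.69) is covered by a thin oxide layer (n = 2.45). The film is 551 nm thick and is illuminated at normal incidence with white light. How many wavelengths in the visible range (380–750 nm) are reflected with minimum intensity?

4

At the upper boundary (n = 1.0 to n = 2.45) the reflected ray undergoes a half-wave phase shift.
Ray reflecting at the bottom interface goes from n = 2.45 toward n = 1.69: no phase shift.
Net: one phase inversion between the two reflected rays.
For weak reflection here: 2 n t = m λ.
λ = 2 n t / m = 2700 / m nm.
m=3: 900 nm (IR); m=4: 675 nm (visible); m=5: 540 nm (visible); m=6: 450 nm (visible); m=7: 386 nm (visible); m=8: 337 nm (UV).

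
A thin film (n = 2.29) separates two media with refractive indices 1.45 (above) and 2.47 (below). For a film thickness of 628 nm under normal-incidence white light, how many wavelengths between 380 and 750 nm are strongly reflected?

At the upper boundary (n = 1.45 to n = 2.29) the reflected ray undergoes a half-wave phase shift.
Ray reflecting at the bottom interface goes from n = 2.29 toward n = 2.47: a half-wave phase shift.
Zero or two π shifts → no net half-wave offset.
So the condition for constructive reflection is 2 n t = m λ.
λ = 2 n t / m = 2876 / m nm.
m=3: 959 nm (IR); m=4: 719 nm (visible); m=5: 575 nm (visible); m=6: 479 nm (visible); m=7: 411 nm (visible); m=8: 360 nm (UV).

4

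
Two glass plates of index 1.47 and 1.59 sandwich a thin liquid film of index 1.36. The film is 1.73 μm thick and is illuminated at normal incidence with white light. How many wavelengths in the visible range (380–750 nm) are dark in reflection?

Top surface (1.47 → 1.36): reflection off a lower-index medium gives no phase shift.
Ray reflecting at the bottom interface goes from n = 1.36 toward n = 1.59: a half-wave phase shift.
Exactly one π shift → a net half-wave offset.
So the condition for destructive reflection is 2 n t = m λ.
λ = 2 n t / m = 4706 / m nm.
m=6: 784 nm (IR); m=7: 672 nm (visible); m=8: 588 nm (visible); m=9: 523 nm (visible); m=10: 471 nm (visible); m=11: 428 nm (visible); m=12: 392 nm (visible); m=13: 362 nm (UV).

6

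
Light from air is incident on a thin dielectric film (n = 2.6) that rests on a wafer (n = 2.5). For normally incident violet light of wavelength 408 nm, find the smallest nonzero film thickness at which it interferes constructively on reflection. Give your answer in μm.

Top surface (1.0 → 2.6): reflection off a higher-index medium gives a half-wave phase shift.
Ray reflecting at the bottom interface goes from n = 2.6 toward n = 2.5: no phase shift.
Net: one phase inversion between the two reflected rays.
For bright reflection here: 2 n t = (m + ½) λ.
Minimum at m = 0: t = λ / (4 n) = 408 / (4 × 2.6) = 39.2 nm.

0.0392 μm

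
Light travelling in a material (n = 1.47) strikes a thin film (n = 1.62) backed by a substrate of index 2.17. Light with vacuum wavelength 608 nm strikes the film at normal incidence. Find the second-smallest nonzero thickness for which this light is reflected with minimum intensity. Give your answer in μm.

At the upper boundary (n = 1.47 to n = 1.62) the reflected ray undergoes a half-wave phase shift.
At the lower boundary (n = 1.62 to n = 2.17) the reflected ray undergoes a half-wave phase shift.
The two reflections carry the same phase change, so no net offset.
So the condition for destructive reflection is 2 n t = (m + ½) λ.
The second-smallest nonzero thickness corresponds to m = 1: t = (m + ½) λ / (2 n) = 1.50 × 608 / (2 × 1.62) = 281 nm.

0.281 μm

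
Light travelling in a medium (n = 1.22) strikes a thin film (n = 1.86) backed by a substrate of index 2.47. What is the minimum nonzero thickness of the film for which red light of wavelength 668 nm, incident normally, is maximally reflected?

Top surface (1.22 → 1.86): reflection off a higher-index medium gives a half-wave phase shift.
Ray reflecting at the bottom interface goes from n = 1.86 toward n = 2.47: a half-wave phase shift.
Net: no relative phase inversion (both shifts match).
With no net inversion, constructive interference in reflection requires 2 n t = m λ.
Minimum nonzero at m = 1: t = λ / (2 n) = 668 / (2 × 1.86) = 180 nm.

180 nm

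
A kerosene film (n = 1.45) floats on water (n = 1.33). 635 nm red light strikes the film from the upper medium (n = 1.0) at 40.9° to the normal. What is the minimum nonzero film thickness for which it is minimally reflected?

Ray reflecting at the top interface goes from n = 1.0 toward n = 1.45: a half-wave phase shift.
Bottom surface (1.45 → 1.33): reflection off a lower-index medium gives no phase shift.
The two reflections differ by half a wavelength.
With one net inversion, destructive interference in reflection requires 2 n t cos θ_r = m λ.
Snell's law: 1.0 sin 40.9° = 1.45 sin θ_r → sin θ_r = 0.452, cos θ_r = 0.892.
Minimum nonzero at m = 1: t = λ / (2 n cos θ_r) = 635 / (2 × 1.45 × 0.892) = 245 nm.

245 nm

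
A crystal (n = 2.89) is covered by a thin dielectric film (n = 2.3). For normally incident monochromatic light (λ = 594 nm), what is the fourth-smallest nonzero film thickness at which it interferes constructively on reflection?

Top surface (1.0 → 2.3): reflection off a higher-index medium gives a half-wave phase shift.
At the lower boundary (n = 2.3 to n = 2.89) the reflected ray undergoes a half-wave phase shift.
Zero or two π shifts → no net half-wave offset.
So the condition for constructive reflection is 2 n t = m λ.
The fourth-smallest nonzero thickness corresponds to m = 4: t = m λ / (2 n) = 4.00 × 594 / (2 × 2.3) = 517 nm.

517 nm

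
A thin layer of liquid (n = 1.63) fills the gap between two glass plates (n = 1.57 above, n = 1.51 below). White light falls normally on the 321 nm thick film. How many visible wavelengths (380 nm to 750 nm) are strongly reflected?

2

Ray reflecting at the top interface goes from n = 1.57 toward n = 1.63: a half-wave phase shift.
Bottom surface (1.63 → 1.51): reflection off a lower-index medium gives no phase shift.
Net: one phase inversion between the two reflected rays.
So the condition for constructive reflection is 2 n t = (m + ½) λ.
λ = 2 n t / (m + ½) = 1046 / (m + ½) nm.
m=0: 2093 nm (IR); m=1: 698 nm (visible); m=2: 419 nm (visible); m=3: 299 nm (UV).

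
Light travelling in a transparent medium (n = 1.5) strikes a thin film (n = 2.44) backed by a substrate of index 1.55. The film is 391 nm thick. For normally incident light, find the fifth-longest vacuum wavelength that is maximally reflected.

424 nm

Ray reflecting at the top interface goes from n = 1.5 toward n = 2.44: a half-wave phase shift.
At the lower boundary (n = 2.44 to n = 1.55) the reflected ray undergoes no phase shift.
The two reflections differ by half a wavelength.
With one net inversion, constructive interference in reflection requires 2 n t = (m + ½) λ.
λ = 2 n t / (m + ½). The fifth-longest wavelength is m = 4: λ = 2 × 2.44 × 391 / 4.50 = 424 nm.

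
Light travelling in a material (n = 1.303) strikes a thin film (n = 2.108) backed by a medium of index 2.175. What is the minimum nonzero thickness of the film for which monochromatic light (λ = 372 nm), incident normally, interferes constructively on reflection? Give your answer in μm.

Top surface (1.303 → 2.108): reflection off a higher-index medium gives a half-wave phase shift.
Ray reflecting at the bottom interface goes from n = 2.108 toward n = 2.175: a half-wave phase shift.
Zero or two π shifts → no net half-wave offset.
So the condition for constructive reflection is 2 n t = m λ.
Minimum nonzero at m = 1: t = λ / (2 n) = 372 / (2 × 2.108) = 88.2 nm.

0.0882 μm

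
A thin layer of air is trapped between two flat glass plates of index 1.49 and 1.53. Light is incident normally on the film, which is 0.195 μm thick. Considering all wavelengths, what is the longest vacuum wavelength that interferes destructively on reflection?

390 nm

At the upper boundary (n = 1.49 to n = 1.0) the reflected ray undergoes no phase shift.
Bottom surface (1.0 → 1.53): reflection off a higher-index medium gives a half-wave phase shift.
Net: one phase inversion between the two reflected rays.
So the condition for destructive reflection is 2 n t = m λ.
λ = 2 n t / m. The longest wavelength is m = 1: λ = 2 × 1.0 × 195 / 1.00 = 390 nm.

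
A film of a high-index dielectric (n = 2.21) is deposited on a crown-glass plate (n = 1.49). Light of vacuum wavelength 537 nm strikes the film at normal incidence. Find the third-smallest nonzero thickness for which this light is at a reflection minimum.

Ray reflecting at the top interface goes from n = 1.0 toward n = 2.21: a half-wave phase shift.
Bottom surface (2.21 → 1.49): reflection off a lower-index medium gives no phase shift.
Exactly one π shift → a net half-wave offset.
For dark reflection here: 2 n t = m λ.
The third-smallest nonzero thickness corresponds to m = 3: t = m λ / (2 n) = 3.00 × 537 / (2 × 2.21) = 364 nm.

364 nm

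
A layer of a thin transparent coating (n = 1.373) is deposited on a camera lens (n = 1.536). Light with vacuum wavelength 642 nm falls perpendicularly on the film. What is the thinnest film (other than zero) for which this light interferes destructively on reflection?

Ray reflecting at the top interface goes from n = 1.0 toward n = 1.373: a half-wave phase shift.
Bottom surface (1.373 → 1.536): reflection off a higher-index medium gives a half-wave phase shift.
Zero or two π shifts → no net half-wave offset.
For weak reflection here: 2 n t = (m + ½) λ.
Minimum at m = 0: t = λ / (4 n) = 642 / (4 × 1.373) = 117 nm.

117 nm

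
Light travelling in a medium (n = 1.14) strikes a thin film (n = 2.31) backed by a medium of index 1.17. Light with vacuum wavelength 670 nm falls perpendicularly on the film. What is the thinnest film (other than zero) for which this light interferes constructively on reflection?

Ray reflecting at the top interface goes from n = 1.14 toward n = 2.31: a half-wave phase shift.
Bottom surface (2.31 → 1.17): reflection off a lower-index medium gives no phase shift.
Exactly one π shift → a net half-wave offset.
So the condition for constructive reflection is 2 n t = (m + ½) λ.
Minimum at m = 0: t = λ / (4 n) = 670 / (4 × 2.31) = 72.5 nm.

72.5 nm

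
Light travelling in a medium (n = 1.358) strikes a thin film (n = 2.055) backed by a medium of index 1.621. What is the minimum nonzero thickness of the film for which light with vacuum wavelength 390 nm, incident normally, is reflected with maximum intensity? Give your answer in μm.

0.0474 μm

Top surface (1.358 → 2.055): reflection off a higher-index medium gives a half-wave phase shift.
Ray reflecting at the bottom interface goes from n = 2.055 toward n = 1.621: no phase shift.
The two reflections differ by half a wavelength.
With one net inversion, constructive interference in reflection requires 2 n t = (m + ½) λ.
Minimum at m = 0: t = λ / (4 n) = 390 / (4 × 2.055) = 47.4 nm.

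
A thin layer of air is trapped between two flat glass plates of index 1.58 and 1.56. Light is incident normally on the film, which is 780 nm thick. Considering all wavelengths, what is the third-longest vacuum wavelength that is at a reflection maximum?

624 nm

Top surface (1.58 → 1.0): reflection off a lower-index medium gives no phase shift.
Ray reflecting at the bottom interface goes from n = 1.0 toward n = 1.56: a half-wave phase shift.
Exactly one π shift → a net half-wave offset.
For maximum reflection here: 2 n t = (m + ½) λ.
λ = 2 n t / (m + ½). The third-longest wavelength is m = 2: λ = 2 × 1.0 × 780 / 2.50 = 624 nm.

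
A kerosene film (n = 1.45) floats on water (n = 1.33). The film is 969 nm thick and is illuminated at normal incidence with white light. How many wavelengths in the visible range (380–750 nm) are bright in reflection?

Top surface (1.0 → 1.45): reflection off a higher-index medium gives a half-wave phase shift.
Ray reflecting at the bottom interface goes from n = 1.45 toward n = 1.33: no phase shift.
The two reflections differ by half a wavelength.
For maximum reflection here: 2 n t = (m + ½) λ.
λ = 2 n t / (m + ½) = 2810 / (m + ½) nm.
m=3: 803 nm (IR); m=4: 624 nm (visible); m=5: 511 nm (visible); m=6: 432 nm (visible); m=7: 375 nm (UV).

3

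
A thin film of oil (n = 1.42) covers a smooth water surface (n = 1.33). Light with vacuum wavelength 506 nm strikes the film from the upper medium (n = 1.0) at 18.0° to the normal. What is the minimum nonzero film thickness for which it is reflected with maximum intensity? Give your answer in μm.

Top surface (1.0 → 1.42): reflection off a higher-index medium gives a half-wave phase shift.
Ray reflecting at the bottom interface goes from n = 1.42 toward n = 1.33: no phase shift.
Net: one phase inversion between the two reflected rays.
So the condition for constructive reflection is 2 n t cos θ_r = (m + ½) λ.
Snell's law: 1.0 sin 18.0° = 1.42 sin θ_r → sin θ_r = 0.218, cos θ_r = 0.976.
Minimum at m = 0: t = λ / (4 n cos θ_r) = 506 / (4 × 1.42 × 0.976) = 91.3 nm.

0.0913 μm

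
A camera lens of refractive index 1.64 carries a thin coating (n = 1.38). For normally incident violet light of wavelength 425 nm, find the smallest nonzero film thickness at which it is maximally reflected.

Ray reflecting at the top interface goes from n = 1.0 toward n = 1.38: a half-wave phase shift.
Bottom surface (1.38 → 1.64): reflection off a higher-index medium gives a half-wave phase shift.
Net: no relative phase inversion (both shifts match).
For maximum reflection here: 2 n t = m λ.
Minimum nonzero at m = 1: t = λ / (2 n) = 425 / (2 × 1.38) = 154 nm.

154 nm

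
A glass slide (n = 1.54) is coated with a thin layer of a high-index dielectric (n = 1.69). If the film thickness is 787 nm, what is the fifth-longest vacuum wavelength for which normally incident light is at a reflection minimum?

Top surface (1.0 → 1.69): reflection off a higher-index medium gives a half-wave phase shift.
Bottom surface (1.69 → 1.54): reflection off a lower-index medium gives no phase shift.
The two reflections differ by half a wavelength.
For dark reflection here: 2 n t = m λ.
λ = 2 n t / m. The fifth-longest wavelength is m = 5: λ = 2 × 1.69 × 787 / 5.00 = 532 nm.

532 nm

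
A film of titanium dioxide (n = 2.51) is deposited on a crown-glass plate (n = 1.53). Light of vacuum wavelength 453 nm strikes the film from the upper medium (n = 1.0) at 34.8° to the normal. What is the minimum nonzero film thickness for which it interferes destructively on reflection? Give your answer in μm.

At the upper boundary (n = 1.0 to n = 2.51) the reflected ray undergoes a half-wave phase shift.
At the lower boundary (n = 2.51 to n = 1.53) the reflected ray undergoes no phase shift.
Net: one phase inversion between the two reflected rays.
So the condition for destructive reflection is 2 n t cos θ_r = m λ.
Snell's law: 1.0 sin 34.8° = 2.51 sin θ_r → sin θ_r = 0.227, cos θ_r = 0.974.
Minimum nonzero at m = 1: t = λ / (2 n cos θ_r) = 453 / (2 × 2.51 × 0.974) = 92.7 nm.

0.0927 μm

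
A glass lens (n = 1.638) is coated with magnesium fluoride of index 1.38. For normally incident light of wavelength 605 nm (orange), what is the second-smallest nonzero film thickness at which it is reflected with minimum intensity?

329 nm

Ray reflecting at the top interface goes from n = 1.0 toward n = 1.38: a half-wave phase shift.
Ray reflecting at the bottom interface goes from n = 1.38 toward n = 1.638: a half-wave phase shift.
The two reflections carry the same phase change, so no net offset.
For minimum reflection here: 2 n t = (m + ½) λ.
The second-smallest nonzero thickness corresponds to m = 1: t = (m + ½) λ / (2 n) = 1.50 × 605 / (2 × 1.38) = 329 nm.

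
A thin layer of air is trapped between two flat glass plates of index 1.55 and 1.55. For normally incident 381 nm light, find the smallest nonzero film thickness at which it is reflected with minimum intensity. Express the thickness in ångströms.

1905 Å

Top surface (1.55 → 1.0): reflection off a lower-index medium gives no phase shift.
Ray reflecting at the bottom interface goes from n = 1.0 toward n = 1.55: a half-wave phase shift.
Exactly one π shift → a net half-wave offset.
So the condition for destructive reflection is 2 n t = m λ.
Minimum nonzero at m = 1: t = λ / (2 n) = 381 / (2 × 1.0) = 191 nm.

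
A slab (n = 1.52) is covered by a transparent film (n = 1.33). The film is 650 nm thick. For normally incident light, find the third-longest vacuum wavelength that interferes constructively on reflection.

576 nm

At the upper boundary (n = 1.0 to n = 1.33) the reflected ray undergoes a half-wave phase shift.
Bottom surface (1.33 → 1.52): reflection off a higher-index medium gives a half-wave phase shift.
Zero or two π shifts → no net half-wave offset.
For strong reflection here: 2 n t = m λ.
λ = 2 n t / m. The third-longest wavelength is m = 3: λ = 2 × 1.33 × 650 / 3.00 = 576 nm.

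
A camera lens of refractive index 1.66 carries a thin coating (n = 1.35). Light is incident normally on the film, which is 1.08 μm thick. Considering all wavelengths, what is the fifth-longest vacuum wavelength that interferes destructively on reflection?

Ray reflecting at the top interface goes from n = 1.0 toward n = 1.35: a half-wave phase shift.
At the lower boundary (n = 1.35 to n = 1.66) the reflected ray undergoes a half-wave phase shift.
Net: no relative phase inversion (both shifts match).
With no net inversion, destructive interference in reflection requires 2 n t = (m + ½) λ.
λ = 2 n t / (m + ½). The fifth-longest wavelength is m = 4: λ = 2 × 1.35 × 1080 / 4.50 = 648 nm.

648 nm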